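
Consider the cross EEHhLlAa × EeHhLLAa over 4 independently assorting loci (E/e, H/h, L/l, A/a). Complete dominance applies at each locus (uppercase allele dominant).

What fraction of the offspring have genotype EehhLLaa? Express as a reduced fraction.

P(EehhLLaa) = 1/64

EEHhLlAa gametes: EHLA×2, EHLa×2, EHlA×2, EHla×2, EhLA×2, EhLa×2, EhlA×2, Ehla×2
EeHhLLAa gametes: EHLA×2, EHLa×2, EhLA×2, EhLa×2, eHLA×2, eHLa×2, ehLA×2, ehLa×2
EEHhLlAa×EeHhLLAa grid (16·16=256): EEHHLLAA=4 EEHHLLAa=8 EEHHLLaa=4 EEHHLlAA=4 EEHHLlAa=8 EEHHLlaa=4 EEHhLLAA=8 EEHhLLAa=16 EEHhLLaa=8 EEHhLlAA=8 EEHhLlAa=16 EEHhLlaa=8 EEhhLLAA=4 EEhhLLAa=8 EEhhLLaa=4 EEhhLlAA=4 EEhhLlAa=8 EEhhLlaa=4 EeHHLLAA=4 EeHHLLAa=8 EeHHLLaa=4 EeHHLlAA=4 EeHHLlAa=8 EeHHLlaa=4 EeHhLLAA=8 EeHhLLAa=16 EeHhLLaa=8 EeHhLlAA=8 EeHhLlAa=16 EeHhLlaa=8 EehhLLAA=4 EehhLLAa=8 EehhLLaa=4 EehhLlAA=4 EehhLlAa=8 EehhLlaa=4
EehhLLaa hits 4/256; gcd=4; 4÷4/256÷4 = 1/64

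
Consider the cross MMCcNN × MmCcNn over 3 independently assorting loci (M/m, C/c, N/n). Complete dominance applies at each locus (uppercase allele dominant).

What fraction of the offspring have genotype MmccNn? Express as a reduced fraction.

MMCcNN gametes: MCN×4, McN×4
MmCcNn gametes: MCN×1, MCn×1, McN×1, Mcn×1, mCN×1, mCn×1, mcN×1, mcn×1
MMCcNN×MmCcNn grid (8·8=64): MMCCNN=4 MMCCNn=4 MMCcNN=8 MMCcNn=8 MMccNN=4 MMccNn=4 MmCCNN=4 MmCCNn=4 MmCcNN=8 MmCcNn=8 MmccNN=4 MmccNn=4
MmccNn hits 4/64; gcd=4; 4÷4/64÷4 = 1/16

P(MmccNn) = 1/16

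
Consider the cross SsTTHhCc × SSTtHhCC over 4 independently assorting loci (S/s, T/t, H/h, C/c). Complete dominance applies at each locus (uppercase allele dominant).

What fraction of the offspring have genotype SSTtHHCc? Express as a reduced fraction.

P(SSTtHHCc) = 1/32

SsTTHhCc gametes: STHC×2, STHc×2, SThC×2, SThc×2, sTHC×2, sTHc×2, sThC×2, sThc×2
SSTtHhCC gametes: STHC×4, SThC×4, StHC×4, SthC×4
SsTTHhCc×SSTtHhCC grid (16·16=256): SSTTHHCC=8 SSTTHHCc=8 SSTTHhCC=16 SSTTHhCc=16 SSTThhCC=8 SSTThhCc=8 SSTtHHCC=8 SSTtHHCc=8 SSTtHhCC=16 SSTtHhCc=16 SSTthhCC=8 SSTthhCc=8 SsTTHHCC=8 SsTTHHCc=8 SsTTHhCC=16 SsTTHhCc=16 SsTThhCC=8 SsTThhCc=8 SsTtHHCC=8 SsTtHHCc=8 SsTtHhCC=16 SsTtHhCc=16 SsTthhCC=8 SsTthhCc=8
SSTtHHCc hits 8/256; gcd=8; 8÷8/256÷8 = 1/32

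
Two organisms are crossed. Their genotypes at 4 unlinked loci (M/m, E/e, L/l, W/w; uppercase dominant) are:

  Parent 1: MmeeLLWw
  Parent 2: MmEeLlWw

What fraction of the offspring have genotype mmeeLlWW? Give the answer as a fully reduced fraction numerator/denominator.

MmeeLLWw gametes: MeLW×4, MeLw×4, meLW×4, meLw×4
MmEeLlWw gametes: MELW×1, MELw×1, MElW×1, MElw×1, MeLW×1, MeLw×1, MelW×1, Melw×1, mELW×1, mELw×1, mElW×1, mElw×1, meLW×1, meLw×1, melW×1, melw×1
MmeeLLWw×MmEeLlWw grid (16·16=256): MMEeLLWW=4 MMEeLLWw=8 MMEeLLww=4 MMEeLlWW=4 MMEeLlWw=8 MMEeLlww=4 MMeeLLWW=4 MMeeLLWw=8 MMeeLLww=4 MMeeLlWW=4 MMeeLlWw=8 MMeeLlww=4 MmEeLLWW=8 MmEeLLWw=16 MmEeLLww=8 MmEeLlWW=8 MmEeLlWw=16 MmEeLlww=8 MmeeLLWW=8 MmeeLLWw=16 MmeeLLww=8 MmeeLlWW=8 MmeeLlWw=16 MmeeLlww=8 mmEeLLWW=4 mmEeLLWw=8 mmEeLLww=4 mmEeLlWW=4 mmEeLlWw=8 mmEeLlww=4 mmeeLLWW=4 mmeeLLWw=8 mmeeLLww=4 mmeeLlWW=4 mmeeLlWw=8 mmeeLlww=4
mmeeLlWW hits 4/256; gcd=4; 4÷4/256÷4 = 1/64

P(mmeeLlWW) = 1/64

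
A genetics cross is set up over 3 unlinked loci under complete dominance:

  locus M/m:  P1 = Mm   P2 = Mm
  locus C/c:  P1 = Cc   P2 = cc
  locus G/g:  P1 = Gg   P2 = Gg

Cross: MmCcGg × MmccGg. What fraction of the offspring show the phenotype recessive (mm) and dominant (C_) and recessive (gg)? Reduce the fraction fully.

P(mm C_ gg) = 1/32

MmCcGg gametes: MCG×1, MCg×1, McG×1, Mcg×1, mCG×1, mCg×1, mcG×1, mcg×1
MmccGg gametes: McG×2, Mcg×2, mcG×2, mcg×2
MmCcGg×MmccGg grid (8·8=64): MMCcGG=2 MMCcGg=4 MMCcgg=2 MMccGG=2 MMccGg=4 MMccgg=2 MmCcGG=4 MmCcGg=8 MmCcgg=4 MmccGG=4 MmccGg=8 Mmccgg=4 mmCcGG=2 mmCcGg=4 mmCcgg=2 mmccGG=2 mmccGg=4 mmccgg=2
mm C_ gg hits 2/64; gcd=2; 2÷2/64÷2 = 1/32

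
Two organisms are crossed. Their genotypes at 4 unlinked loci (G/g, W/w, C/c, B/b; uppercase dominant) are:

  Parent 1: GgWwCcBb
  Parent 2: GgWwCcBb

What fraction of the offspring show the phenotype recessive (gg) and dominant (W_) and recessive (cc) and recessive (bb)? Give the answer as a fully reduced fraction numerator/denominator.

GgWwCcBb gametes: GWCB×1, GWCb×1, GWcB×1, GWcb×1, GwCB×1, GwCb×1, GwcB×1, Gwcb×1, gWCB×1, gWCb×1, gWcB×1, gWcb×1, gwCB×1, gwCb×1, gwcB×1, gwcb×1
GgWwCcBb gametes: GWCB×1, GWCb×1, GWcB×1, GWcb×1, GwCB×1, GwCb×1, GwcB×1, Gwcb×1, gWCB×1, gWCb×1, gWcB×1, gWcb×1, gwCB×1, gwCb×1, gwcB×1, gwcb×1
GgWwCcBb×GgWwCcBb grid (16·16=256): GGWWCCBB=1 GGWWCCBb=2 GGWWCCbb=1 GGWWCcBB=2 GGWWCcBb=4 GGWWCcbb=2 GGWWccBB=1 GGWWccBb=2 GGWWccbb=1 GGWwCCBB=2 GGWwCCBb=4 GGWwCCbb=2 GGWwCcBB=4 GGWwCcBb=8 GGWwCcbb=4 GGWwccBB=2 GGWwccBb=4 GGWwccbb=2 GGwwCCBB=1 GGwwCCBb=2 GGwwCCbb=1 GGwwCcBB=2 GGwwCcBb=4 GGwwCcbb=2 GGwwccBB=1 GGwwccBb=2 GGwwccbb=1 GgWWCCBB=2 GgWWCCBb=4 GgWWCCbb=2 GgWWCcBB=4 GgWWCcBb=8 GgWWCcbb=4 GgWWccBB=2 GgWWccBb=4 GgWWccbb=2 GgWwCCBB=4 GgWwCCBb=8 GgWwCCbb=4 GgWwCcBB=8 GgWwCcBb=16 GgWwCcbb=8 GgWwccBB=4 GgWwccBb=8 GgWwccbb=4 GgwwCCBB=2 GgwwCCBb=4 GgwwCCbb=2 GgwwCcBB=4 GgwwCcBb=8 GgwwCcbb=4 GgwwccBB=2 GgwwccBb=4 Ggwwccbb=2 ggWWCCBB=1 ggWWCCBb=2 ggWWCCbb=1 ggWWCcBB=2 ggWWCcBb=4 ggWWCcbb=2 ggWWccBB=1 ggWWccBb=2 ggWWccbb=1 ggWwCCBB=2 ggWwCCBb=4 ggWwCCbb=2 ggWwCcBB=4 ggWwCcBb=8 ggWwCcbb=4 ggWwccBB=2 ggWwccBb=4 ggWwccbb=2 ggwwCCBB=1 ggwwCCBb=2 ggwwCCbb=1 ggwwCcBB=2 ggwwCcBb=4 ggwwCcbb=2 ggwwccBB=1 ggwwccBb=2 ggwwccbb=1
gg W_ cc bb hits 3/256; gcd=1; 3÷1/256÷1 = 3/256

P(gg W_ cc bb) = 3/256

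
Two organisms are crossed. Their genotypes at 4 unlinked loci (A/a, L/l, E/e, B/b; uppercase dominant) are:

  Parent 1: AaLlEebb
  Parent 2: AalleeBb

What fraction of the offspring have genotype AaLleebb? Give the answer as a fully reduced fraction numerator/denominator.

P(AaLleebb) = 1/16

AaLlEebb gametes: ALEb×2, ALeb×2, AlEb×2, Aleb×2, aLEb×2, aLeb×2, alEb×2, aleb×2
AalleeBb gametes: AleB×4, Aleb×4, aleB×4, aleb×4
AaLlEebb×AalleeBb grid (16·16=256): AALlEeBb=8 AALlEebb=8 AALleeBb=8 AALleebb=8 AAllEeBb=8 AAllEebb=8 AAlleeBb=8 AAlleebb=8 AaLlEeBb=16 AaLlEebb=16 AaLleeBb=16 AaLleebb=16 AallEeBb=16 AallEebb=16 AalleeBb=16 Aalleebb=16 aaLlEeBb=8 aaLlEebb=8 aaLleeBb=8 aaLleebb=8 aallEeBb=8 aallEebb=8 aalleeBb=8 aalleebb=8
AaLleebb hits 16/256; gcd=16; 16÷16/256÷16 = 1/16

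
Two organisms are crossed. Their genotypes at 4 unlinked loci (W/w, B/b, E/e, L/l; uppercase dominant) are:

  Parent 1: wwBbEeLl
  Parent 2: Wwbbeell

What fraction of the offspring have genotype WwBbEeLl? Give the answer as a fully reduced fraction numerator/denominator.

P(WwBbEeLl) = 1/16

wwBbEeLl gametes: wBEL×2, wBEl×2, wBeL×2, wBel×2, wbEL×2, wbEl×2, wbeL×2, wbel×2
Wwbbeell gametes: Wbel×8, wbel×8
wwBbEeLl×Wwbbeell grid (16·16=256): WwBbEeLl=16 WwBbEell=16 WwBbeeLl=16 WwBbeell=16 WwbbEeLl=16 WwbbEell=16 WwbbeeLl=16 Wwbbeell=16 wwBbEeLl=16 wwBbEell=16 wwBbeeLl=16 wwBbeell=16 wwbbEeLl=16 wwbbEell=16 wwbbeeLl=16 wwbbeell=16
WwBbEeLl hits 16/256; gcd=16; 16÷16/256÷16 = 1/16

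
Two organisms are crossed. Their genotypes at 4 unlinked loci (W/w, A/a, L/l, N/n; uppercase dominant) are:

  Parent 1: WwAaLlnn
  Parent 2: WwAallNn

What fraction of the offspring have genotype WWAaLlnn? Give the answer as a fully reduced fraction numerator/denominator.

WwAaLlnn gametes: WALn×2, WAln×2, WaLn×2, Waln×2, wALn×2, wAln×2, waLn×2, waln×2
WwAallNn gametes: WAlN×2, WAln×2, WalN×2, Waln×2, wAlN×2, wAln×2, walN×2, waln×2
WwAaLlnn×WwAallNn grid (16·16=256): WWAALlNn=4 WWAALlnn=4 WWAAllNn=4 WWAAllnn=4 WWAaLlNn=8 WWAaLlnn=8 WWAallNn=8 WWAallnn=8 WWaaLlNn=4 WWaaLlnn=4 WWaallNn=4 WWaallnn=4 WwAALlNn=8 WwAALlnn=8 WwAAllNn=8 WwAAllnn=8 WwAaLlNn=16 WwAaLlnn=16 WwAallNn=16 WwAallnn=16 WwaaLlNn=8 WwaaLlnn=8 WwaallNn=8 Wwaallnn=8 wwAALlNn=4 wwAALlnn=4 wwAAllNn=4 wwAAllnn=4 wwAaLlNn=8 wwAaLlnn=8 wwAallNn=8 wwAallnn=8 wwaaLlNn=4 wwaaLlnn=4 wwaallNn=4 wwaallnn=4
WWAaLlnn hits 8/256; gcd=8; 8÷8/256÷8 = 1/32

P(WWAaLlnn) = 1/32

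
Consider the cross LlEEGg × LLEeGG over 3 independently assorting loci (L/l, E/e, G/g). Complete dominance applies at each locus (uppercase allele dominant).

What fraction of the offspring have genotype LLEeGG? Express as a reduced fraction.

LlEEGg gametes: LEG×2, LEg×2, lEG×2, lEg×2
LLEeGG gametes: LEG×4, LeG×4
LlEEGg×LLEeGG grid (8·8=64): LLEEGG=8 LLEEGg=8 LLEeGG=8 LLEeGg=8 LlEEGG=8 LlEEGg=8 LlEeGG=8 LlEeGg=8
LLEeGG hits 8/64; gcd=8; 8÷8/64÷8 = 1/8

P(LLEeGG) = 1/8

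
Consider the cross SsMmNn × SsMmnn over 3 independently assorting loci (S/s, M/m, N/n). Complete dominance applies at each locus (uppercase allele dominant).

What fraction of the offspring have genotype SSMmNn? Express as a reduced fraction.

P(SSMmNn) = 1/16

SsMmNn gametes: SMN×1, SMn×1, SmN×1, Smn×1, sMN×1, sMn×1, smN×1, smn×1
SsMmnn gametes: SMn×2, Smn×2, sMn×2, smn×2
SsMmNn×SsMmnn grid (8·8=64): SSMMNn=2 SSMMnn=2 SSMmNn=4 SSMmnn=4 SSmmNn=2 SSmmnn=2 SsMMNn=4 SsMMnn=4 SsMmNn=8 SsMmnn=8 SsmmNn=4 Ssmmnn=4 ssMMNn=2 ssMMnn=2 ssMmNn=4 ssMmnn=4 ssmmNn=2 ssmmnn=2
SSMmNn hits 4/64; gcd=4; 4÷4/64÷4 = 1/16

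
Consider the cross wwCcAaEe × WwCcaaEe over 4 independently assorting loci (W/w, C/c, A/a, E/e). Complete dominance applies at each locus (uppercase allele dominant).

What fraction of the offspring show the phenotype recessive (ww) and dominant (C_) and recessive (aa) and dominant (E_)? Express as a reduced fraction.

P(ww C_ aa E_) = 9/64

wwCcAaEe gametes: wCAE×2, wCAe×2, wCaE×2, wCae×2, wcAE×2, wcAe×2, wcaE×2, wcae×2
WwCcaaEe gametes: WCaE×2, WCae×2, WcaE×2, Wcae×2, wCaE×2, wCae×2, wcaE×2, wcae×2
wwCcAaEe×WwCcaaEe grid (16·16=256): WwCCAaEE=4 WwCCAaEe=8 WwCCAaee=4 WwCCaaEE=4 WwCCaaEe=8 WwCCaaee=4 WwCcAaEE=8 WwCcAaEe=16 WwCcAaee=8 WwCcaaEE=8 WwCcaaEe=16 WwCcaaee=8 WwccAaEE=4 WwccAaEe=8 WwccAaee=4 WwccaaEE=4 WwccaaEe=8 Wwccaaee=4 wwCCAaEE=4 wwCCAaEe=8 wwCCAaee=4 wwCCaaEE=4 wwCCaaEe=8 wwCCaaee=4 wwCcAaEE=8 wwCcAaEe=16 wwCcAaee=8 wwCcaaEE=8 wwCcaaEe=16 wwCcaaee=8 wwccAaEE=4 wwccAaEe=8 wwccAaee=4 wwccaaEE=4 wwccaaEe=8 wwccaaee=4
ww C_ aa E_ hits 36/256; gcd=4; 36÷4/256÷4 = 9/64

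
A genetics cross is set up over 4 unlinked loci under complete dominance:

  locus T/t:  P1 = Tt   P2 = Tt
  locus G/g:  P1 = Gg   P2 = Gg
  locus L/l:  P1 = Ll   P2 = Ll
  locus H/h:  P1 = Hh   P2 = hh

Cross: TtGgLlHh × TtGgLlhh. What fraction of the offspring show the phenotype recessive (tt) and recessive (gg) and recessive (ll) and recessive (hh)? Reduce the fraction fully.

TtGgLlHh gametes: TGLH×1, TGLh×1, TGlH×1, TGlh×1, TgLH×1, TgLh×1, TglH×1, Tglh×1, tGLH×1, tGLh×1, tGlH×1, tGlh×1, tgLH×1, tgLh×1, tglH×1, tglh×1
TtGgLlhh gametes: TGLh×2, TGlh×2, TgLh×2, Tglh×2, tGLh×2, tGlh×2, tgLh×2, tglh×2
TtGgLlHh×TtGgLlhh grid (16·16=256): TTGGLLHh=2 TTGGLLhh=2 TTGGLlHh=4 TTGGLlhh=4 TTGGllHh=2 TTGGllhh=2 TTGgLLHh=4 TTGgLLhh=4 TTGgLlHh=8 TTGgLlhh=8 TTGgllHh=4 TTGgllhh=4 TTggLLHh=2 TTggLLhh=2 TTggLlHh=4 TTggLlhh=4 TTggllHh=2 TTggllhh=2 TtGGLLHh=4 TtGGLLhh=4 TtGGLlHh=8 TtGGLlhh=8 TtGGllHh=4 TtGGllhh=4 TtGgLLHh=8 TtGgLLhh=8 TtGgLlHh=16 TtGgLlhh=16 TtGgllHh=8 TtGgllhh=8 TtggLLHh=4 TtggLLhh=4 TtggLlHh=8 TtggLlhh=8 TtggllHh=4 Ttggllhh=4 ttGGLLHh=2 ttGGLLhh=2 ttGGLlHh=4 ttGGLlhh=4 ttGGllHh=2 ttGGllhh=2 ttGgLLHh=4 ttGgLLhh=4 ttGgLlHh=8 ttGgLlhh=8 ttGgllHh=4 ttGgllhh=4 ttggLLHh=2 ttggLLhh=2 ttggLlHh=4 ttggLlhh=4 ttggllHh=2 ttggllhh=2
tt gg ll hh hits 2/256; gcd=2; 2÷2/256÷2 = 1/128

P(tt gg ll hh) = 1/128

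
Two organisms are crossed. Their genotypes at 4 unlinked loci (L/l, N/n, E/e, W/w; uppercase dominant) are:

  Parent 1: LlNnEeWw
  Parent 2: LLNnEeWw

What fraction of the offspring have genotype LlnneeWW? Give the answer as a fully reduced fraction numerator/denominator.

P(LlnneeWW) = 1/128

LlNnEeWw gametes: LNEW×1, LNEw×1, LNeW×1, LNew×1, LnEW×1, LnEw×1, LneW×1, Lnew×1, lNEW×1, lNEw×1, lNeW×1, lNew×1, lnEW×1, lnEw×1, lneW×1, lnew×1
LLNnEeWw gametes: LNEW×2, LNEw×2, LNeW×2, LNew×2, LnEW×2, LnEw×2, LneW×2, Lnew×2
LlNnEeWw×LLNnEeWw grid (16·16=256): LLNNEEWW=2 LLNNEEWw=4 LLNNEEww=2 LLNNEeWW=4 LLNNEeWw=8 LLNNEeww=4 LLNNeeWW=2 LLNNeeWw=4 LLNNeeww=2 LLNnEEWW=4 LLNnEEWw=8 LLNnEEww=4 LLNnEeWW=8 LLNnEeWw=16 LLNnEeww=8 LLNneeWW=4 LLNneeWw=8 LLNneeww=4 LLnnEEWW=2 LLnnEEWw=4 LLnnEEww=2 LLnnEeWW=4 LLnnEeWw=8 LLnnEeww=4 LLnneeWW=2 LLnneeWw=4 LLnneeww=2 LlNNEEWW=2 LlNNEEWw=4 LlNNEEww=2 LlNNEeWW=4 LlNNEeWw=8 LlNNEeww=4 LlNNeeWW=2 LlNNeeWw=4 LlNNeeww=2 LlNnEEWW=4 LlNnEEWw=8 LlNnEEww=4 LlNnEeWW=8 LlNnEeWw=16 LlNnEeww=8 LlNneeWW=4 LlNneeWw=8 LlNneeww=4 LlnnEEWW=2 LlnnEEWw=4 LlnnEEww=2 LlnnEeWW=4 LlnnEeWw=8 LlnnEeww=4 LlnneeWW=2 LlnneeWw=4 Llnneeww=2
LlnneeWW hits 2/256; gcd=2; 2÷2/256÷2 = 1/128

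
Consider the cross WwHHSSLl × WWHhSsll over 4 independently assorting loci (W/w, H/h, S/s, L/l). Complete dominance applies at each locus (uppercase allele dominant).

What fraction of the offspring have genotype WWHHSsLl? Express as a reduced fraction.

WwHHSSLl gametes: WHSL×4, WHSl×4, wHSL×4, wHSl×4
WWHhSsll gametes: WHSl×4, WHsl×4, WhSl×4, Whsl×4
WwHHSSLl×WWHhSsll grid (16·16=256): WWHHSSLl=16 WWHHSSll=16 WWHHSsLl=16 WWHHSsll=16 WWHhSSLl=16 WWHhSSll=16 WWHhSsLl=16 WWHhSsll=16 WwHHSSLl=16 WwHHSSll=16 WwHHSsLl=16 WwHHSsll=16 WwHhSSLl=16 WwHhSSll=16 WwHhSsLl=16 WwHhSsll=16
WWHHSsLl hits 16/256; gcd=16; 16÷16/256÷16 = 1/16

P(WWHHSsLl) = 1/16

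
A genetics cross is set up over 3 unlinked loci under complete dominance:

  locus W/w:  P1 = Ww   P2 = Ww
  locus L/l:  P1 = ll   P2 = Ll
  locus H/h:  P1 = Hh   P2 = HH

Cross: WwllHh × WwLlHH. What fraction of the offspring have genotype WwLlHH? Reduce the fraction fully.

P(WwLlHH) = 1/8

WwllHh gametes: WlH×2, Wlh×2, wlH×2, wlh×2
WwLlHH gametes: WLH×2, WlH×2, wLH×2, wlH×2
WwllHh×WwLlHH grid (8·8=64): WWLlHH=4 WWLlHh=4 WWllHH=4 WWllHh=4 WwLlHH=8 WwLlHh=8 WwllHH=8 WwllHh=8 wwLlHH=4 wwLlHh=4 wwllHH=4 wwllHh=4
WwLlHH hits 8/64; gcd=8; 8÷8/64÷8 = 1/8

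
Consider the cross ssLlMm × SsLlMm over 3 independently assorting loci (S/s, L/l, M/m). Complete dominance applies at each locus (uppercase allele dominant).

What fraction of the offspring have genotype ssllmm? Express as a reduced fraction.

P(ssllmm) = 1/32

ssLlMm gametes: sLM×2, sLm×2, slM×2, slm×2
SsLlMm gametes: SLM×1, SLm×1, SlM×1, Slm×1, sLM×1, sLm×1, slM×1, slm×1
ssLlMm×SsLlMm grid (8·8=64): SsLLMM=2 SsLLMm=4 SsLLmm=2 SsLlMM=4 SsLlMm=8 SsLlmm=4 SsllMM=2 SsllMm=4 Ssllmm=2 ssLLMM=2 ssLLMm=4 ssLLmm=2 ssLlMM=4 ssLlMm=8 ssLlmm=4 ssllMM=2 ssllMm=4 ssllmm=2
ssllmm hits 2/64; gcd=2; 2÷2/64÷2 = 1/32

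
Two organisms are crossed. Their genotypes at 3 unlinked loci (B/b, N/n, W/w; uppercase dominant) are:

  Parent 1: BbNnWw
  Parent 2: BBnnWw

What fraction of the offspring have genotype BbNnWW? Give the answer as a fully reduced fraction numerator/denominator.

BbNnWw gametes: BNW×1, BNw×1, BnW×1, Bnw×1, bNW×1, bNw×1, bnW×1, bnw×1
BBnnWw gametes: BnW×4, Bnw×4
BbNnWw×BBnnWw grid (8·8=64): BBNnWW=4 BBNnWw=8 BBNnww=4 BBnnWW=4 BBnnWw=8 BBnnww=4 BbNnWW=4 BbNnWw=8 BbNnww=4 BbnnWW=4 BbnnWw=8 Bbnnww=4
BbNnWW hits 4/64; gcd=4; 4÷4/64÷4 = 1/16

P(BbNnWW) = 1/16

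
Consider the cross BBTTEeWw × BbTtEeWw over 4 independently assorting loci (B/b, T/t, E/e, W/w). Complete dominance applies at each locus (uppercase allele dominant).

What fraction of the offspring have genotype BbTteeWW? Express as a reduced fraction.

BBTTEeWw gametes: BTEW×4, BTEw×4, BTeW×4, BTew×4
BbTtEeWw gametes: BTEW×1, BTEw×1, BTeW×1, BTew×1, BtEW×1, BtEw×1, BteW×1, Btew×1, bTEW×1, bTEw×1, bTeW×1, bTew×1, btEW×1, btEw×1, bteW×1, btew×1
BBTTEeWw×BbTtEeWw grid (16·16=256): BBTTEEWW=4 BBTTEEWw=8 BBTTEEww=4 BBTTEeWW=8 BBTTEeWw=16 BBTTEeww=8 BBTTeeWW=4 BBTTeeWw=8 BBTTeeww=4 BBTtEEWW=4 BBTtEEWw=8 BBTtEEww=4 BBTtEeWW=8 BBTtEeWw=16 BBTtEeww=8 BBTteeWW=4 BBTteeWw=8 BBTteeww=4 BbTTEEWW=4 BbTTEEWw=8 BbTTEEww=4 BbTTEeWW=8 BbTTEeWw=16 BbTTEeww=8 BbTTeeWW=4 BbTTeeWw=8 BbTTeeww=4 BbTtEEWW=4 BbTtEEWw=8 BbTtEEww=4 BbTtEeWW=8 BbTtEeWw=16 BbTtEeww=8 BbTteeWW=4 BbTteeWw=8 BbTteeww=4
BbTteeWW hits 4/256; gcd=4; 4÷4/256÷4 = 1/64

P(BbTteeWW) = 1/64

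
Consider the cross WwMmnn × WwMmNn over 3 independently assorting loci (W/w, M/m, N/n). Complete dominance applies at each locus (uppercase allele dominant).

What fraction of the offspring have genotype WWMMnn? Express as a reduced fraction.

WwMmnn gametes: WMn×2, Wmn×2, wMn×2, wmn×2
WwMmNn gametes: WMN×1, WMn×1, WmN×1, Wmn×1, wMN×1, wMn×1, wmN×1, wmn×1
WwMmnn×WwMmNn grid (8·8=64): WWMMNn=2 WWMMnn=2 WWMmNn=4 WWMmnn=4 WWmmNn=2 WWmmnn=2 WwMMNn=4 WwMMnn=4 WwMmNn=8 WwMmnn=8 WwmmNn=4 Wwmmnn=4 wwMMNn=2 wwMMnn=2 wwMmNn=4 wwMmnn=4 wwmmNn=2 wwmmnn=2
WWMMnn hits 2/64; gcd=2; 2÷2/64÷2 = 1/32

P(WWMMnn) = 1/32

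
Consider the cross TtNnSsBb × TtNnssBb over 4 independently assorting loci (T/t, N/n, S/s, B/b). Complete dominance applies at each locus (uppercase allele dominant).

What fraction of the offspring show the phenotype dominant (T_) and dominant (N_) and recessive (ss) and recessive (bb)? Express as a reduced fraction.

TtNnSsBb gametes: TNSB×1, TNSb×1, TNsB×1, TNsb×1, TnSB×1, TnSb×1, TnsB×1, Tnsb×1, tNSB×1, tNSb×1, tNsB×1, tNsb×1, tnSB×1, tnSb×1, tnsB×1, tnsb×1
TtNnssBb gametes: TNsB×2, TNsb×2, TnsB×2, Tnsb×2, tNsB×2, tNsb×2, tnsB×2, tnsb×2
TtNnSsBb×TtNnssBb grid (16·16=256): TTNNSsBB=2 TTNNSsBb=4 TTNNSsbb=2 TTNNssBB=2 TTNNssBb=4 TTNNssbb=2 TTNnSsBB=4 TTNnSsBb=8 TTNnSsbb=4 TTNnssBB=4 TTNnssBb=8 TTNnssbb=4 TTnnSsBB=2 TTnnSsBb=4 TTnnSsbb=2 TTnnssBB=2 TTnnssBb=4 TTnnssbb=2 TtNNSsBB=4 TtNNSsBb=8 TtNNSsbb=4 TtNNssBB=4 TtNNssBb=8 TtNNssbb=4 TtNnSsBB=8 TtNnSsBb=16 TtNnSsbb=8 TtNnssBB=8 TtNnssBb=16 TtNnssbb=8 TtnnSsBB=4 TtnnSsBb=8 TtnnSsbb=4 TtnnssBB=4 TtnnssBb=8 Ttnnssbb=4 ttNNSsBB=2 ttNNSsBb=4 ttNNSsbb=2 ttNNssBB=2 ttNNssBb=4 ttNNssbb=2 ttNnSsBB=4 ttNnSsBb=8 ttNnSsbb=4 ttNnssBB=4 ttNnssBb=8 ttNnssbb=4 ttnnSsBB=2 ttnnSsBb=4 ttnnSsbb=2 ttnnssBB=2 ttnnssBb=4 ttnnssbb=2
T_ N_ ss bb hits 18/256; gcd=2; 18÷2/256÷2 = 9/128

P(T_ N_ ss bb) = 9/128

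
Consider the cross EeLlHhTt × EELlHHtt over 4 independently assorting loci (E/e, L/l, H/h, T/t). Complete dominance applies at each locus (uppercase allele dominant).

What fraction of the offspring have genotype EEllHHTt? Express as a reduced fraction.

P(EEllHHTt) = 1/32

EeLlHhTt gametes: ELHT×1, ELHt×1, ELhT×1, ELht×1, ElHT×1, ElHt×1, ElhT×1, Elht×1, eLHT×1, eLHt×1, eLhT×1, eLht×1, elHT×1, elHt×1, elhT×1, elht×1
EELlHHtt gametes: ELHt×8, ElHt×8
EeLlHhTt×EELlHHtt grid (16·16=256): EELLHHTt=8 EELLHHtt=8 EELLHhTt=8 EELLHhtt=8 EELlHHTt=16 EELlHHtt=16 EELlHhTt=16 EELlHhtt=16 EEllHHTt=8 EEllHHtt=8 EEllHhTt=8 EEllHhtt=8 EeLLHHTt=8 EeLLHHtt=8 EeLLHhTt=8 EeLLHhtt=8 EeLlHHTt=16 EeLlHHtt=16 EeLlHhTt=16 EeLlHhtt=16 EellHHTt=8 EellHHtt=8 EellHhTt=8 EellHhtt=8
EEllHHTt hits 8/256; gcd=8; 8÷8/256÷8 = 1/32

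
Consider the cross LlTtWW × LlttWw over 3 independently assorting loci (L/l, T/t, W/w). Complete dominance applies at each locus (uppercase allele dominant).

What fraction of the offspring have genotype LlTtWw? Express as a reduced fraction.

P(LlTtWw) = 1/8

LlTtWW gametes: LTW×2, LtW×2, lTW×2, ltW×2
LlttWw gametes: LtW×2, Ltw×2, ltW×2, ltw×2
LlTtWW×LlttWw grid (8·8=64): LLTtWW=4 LLTtWw=4 LLttWW=4 LLttWw=4 LlTtWW=8 LlTtWw=8 LlttWW=8 LlttWw=8 llTtWW=4 llTtWw=4 llttWW=4 llttWw=4
LlTtWw hits 8/64; gcd=8; 8÷8/64÷8 = 1/8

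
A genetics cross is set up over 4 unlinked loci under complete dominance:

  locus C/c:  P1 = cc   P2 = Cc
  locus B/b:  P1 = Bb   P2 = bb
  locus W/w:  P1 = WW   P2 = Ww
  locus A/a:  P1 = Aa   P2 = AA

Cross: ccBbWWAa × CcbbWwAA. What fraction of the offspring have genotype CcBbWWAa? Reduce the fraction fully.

ccBbWWAa gametes: cBWA×4, cBWa×4, cbWA×4, cbWa×4
CcbbWwAA gametes: CbWA×4, CbwA×4, cbWA×4, cbwA×4
ccBbWWAa×CcbbWwAA grid (16·16=256): CcBbWWAA=16 CcBbWWAa=16 CcBbWwAA=16 CcBbWwAa=16 CcbbWWAA=16 CcbbWWAa=16 CcbbWwAA=16 CcbbWwAa=16 ccBbWWAA=16 ccBbWWAa=16 ccBbWwAA=16 ccBbWwAa=16 ccbbWWAA=16 ccbbWWAa=16 ccbbWwAA=16 ccbbWwAa=16
CcBbWWAa hits 16/256; gcd=16; 16÷16/256÷16 = 1/16

P(CcBbWWAa) = 1/16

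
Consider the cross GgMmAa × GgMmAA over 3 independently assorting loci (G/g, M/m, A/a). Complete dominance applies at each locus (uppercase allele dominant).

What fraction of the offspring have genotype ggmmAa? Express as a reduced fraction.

GgMmAa gametes: GMA×1, GMa×1, GmA×1, Gma×1, gMA×1, gMa×1, gmA×1, gma×1
GgMmAA gametes: GMA×2, GmA×2, gMA×2, gmA×2
GgMmAa×GgMmAA grid (8·8=64): GGMMAA=2 GGMMAa=2 GGMmAA=4 GGMmAa=4 GGmmAA=2 GGmmAa=2 GgMMAA=4 GgMMAa=4 GgMmAA=8 GgMmAa=8 GgmmAA=4 GgmmAa=4 ggMMAA=2 ggMMAa=2 ggMmAA=4 ggMmAa=4 ggmmAA=2 ggmmAa=2
ggmmAa hits 2/64; gcd=2; 2÷2/64÷2 = 1/32

P(ggmmAa) = 1/32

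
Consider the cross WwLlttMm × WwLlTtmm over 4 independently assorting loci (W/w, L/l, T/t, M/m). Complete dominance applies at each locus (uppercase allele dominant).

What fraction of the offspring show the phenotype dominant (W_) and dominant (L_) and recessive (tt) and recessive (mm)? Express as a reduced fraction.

P(W_ L_ tt mm) = 9/64

WwLlttMm gametes: WLtM×2, WLtm×2, WltM×2, Wltm×2, wLtM×2, wLtm×2, wltM×2, wltm×2
WwLlTtmm gametes: WLTm×2, WLtm×2, WlTm×2, Wltm×2, wLTm×2, wLtm×2, wlTm×2, wltm×2
WwLlttMm×WwLlTtmm grid (16·16=256): WWLLTtMm=4 WWLLTtmm=4 WWLLttMm=4 WWLLttmm=4 WWLlTtMm=8 WWLlTtmm=8 WWLlttMm=8 WWLlttmm=8 WWllTtMm=4 WWllTtmm=4 WWllttMm=4 WWllttmm=4 WwLLTtMm=8 WwLLTtmm=8 WwLLttMm=8 WwLLttmm=8 WwLlTtMm=16 WwLlTtmm=16 WwLlttMm=16 WwLlttmm=16 WwllTtMm=8 WwllTtmm=8 WwllttMm=8 Wwllttmm=8 wwLLTtMm=4 wwLLTtmm=4 wwLLttMm=4 wwLLttmm=4 wwLlTtMm=8 wwLlTtmm=8 wwLlttMm=8 wwLlttmm=8 wwllTtMm=4 wwllTtmm=4 wwllttMm=4 wwllttmm=4
W_ L_ tt mm hits 36/256; gcd=4; 36÷4/256÷4 = 9/64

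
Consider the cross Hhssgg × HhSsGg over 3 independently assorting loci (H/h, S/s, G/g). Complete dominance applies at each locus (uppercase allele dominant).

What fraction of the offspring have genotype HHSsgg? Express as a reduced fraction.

Hhssgg gametes: Hsg×4, hsg×4
HhSsGg gametes: HSG×1, HSg×1, HsG×1, Hsg×1, hSG×1, hSg×1, hsG×1, hsg×1
Hhssgg×HhSsGg grid (8·8=64): HHSsGg=4 HHSsgg=4 HHssGg=4 HHssgg=4 HhSsGg=8 HhSsgg=8 HhssGg=8 Hhssgg=8 hhSsGg=4 hhSsgg=4 hhssGg=4 hhssgg=4
HHSsgg hits 4/64; gcd=4; 4÷4/64÷4 = 1/16

P(HHSsgg) = 1/16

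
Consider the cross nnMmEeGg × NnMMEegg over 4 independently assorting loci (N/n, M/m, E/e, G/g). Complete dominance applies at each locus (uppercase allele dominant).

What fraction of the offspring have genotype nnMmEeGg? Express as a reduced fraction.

nnMmEeGg gametes: nMEG×2, nMEg×2, nMeG×2, nMeg×2, nmEG×2, nmEg×2, nmeG×2, nmeg×2
NnMMEegg gametes: NMEg×4, NMeg×4, nMEg×4, nMeg×4
nnMmEeGg×NnMMEegg grid (16·16=256): NnMMEEGg=8 NnMMEEgg=8 NnMMEeGg=16 NnMMEegg=16 NnMMeeGg=8 NnMMeegg=8 NnMmEEGg=8 NnMmEEgg=8 NnMmEeGg=16 NnMmEegg=16 NnMmeeGg=8 NnMmeegg=8 nnMMEEGg=8 nnMMEEgg=8 nnMMEeGg=16 nnMMEegg=16 nnMMeeGg=8 nnMMeegg=8 nnMmEEGg=8 nnMmEEgg=8 nnMmEeGg=16 nnMmEegg=16 nnMmeeGg=8 nnMmeegg=8
nnMmEeGg hits 16/256; gcd=16; 16÷16/256÷16 = 1/16

P(nnMmEeGg) = 1/16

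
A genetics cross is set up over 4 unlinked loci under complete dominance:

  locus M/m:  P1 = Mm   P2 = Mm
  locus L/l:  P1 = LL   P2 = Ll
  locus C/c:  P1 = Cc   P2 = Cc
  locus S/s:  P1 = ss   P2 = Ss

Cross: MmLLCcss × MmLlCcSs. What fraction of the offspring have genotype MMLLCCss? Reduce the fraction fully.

P(MMLLCCss) = 1/64

MmLLCcss gametes: MLCs×4, MLcs×4, mLCs×4, mLcs×4
MmLlCcSs gametes: MLCS×1, MLCs×1, MLcS×1, MLcs×1, MlCS×1, MlCs×1, MlcS×1, Mlcs×1, mLCS×1, mLCs×1, mLcS×1, mLcs×1, mlCS×1, mlCs×1, mlcS×1, mlcs×1
MmLLCcss×MmLlCcSs grid (16·16=256): MMLLCCSs=4 MMLLCCss=4 MMLLCcSs=8 MMLLCcss=8 MMLLccSs=4 MMLLccss=4 MMLlCCSs=4 MMLlCCss=4 MMLlCcSs=8 MMLlCcss=8 MMLlccSs=4 MMLlccss=4 MmLLCCSs=8 MmLLCCss=8 MmLLCcSs=16 MmLLCcss=16 MmLLccSs=8 MmLLccss=8 MmLlCCSs=8 MmLlCCss=8 MmLlCcSs=16 MmLlCcss=16 MmLlccSs=8 MmLlccss=8 mmLLCCSs=4 mmLLCCss=4 mmLLCcSs=8 mmLLCcss=8 mmLLccSs=4 mmLLccss=4 mmLlCCSs=4 mmLlCCss=4 mmLlCcSs=8 mmLlCcss=8 mmLlccSs=4 mmLlccss=4
MMLLCCss hits 4/256; gcd=4; 4÷4/256÷4 = 1/64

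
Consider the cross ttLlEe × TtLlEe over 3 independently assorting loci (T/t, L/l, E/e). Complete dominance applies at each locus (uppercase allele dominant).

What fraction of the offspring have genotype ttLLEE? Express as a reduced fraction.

P(ttLLEE) = 1/32

ttLlEe gametes: tLE×2, tLe×2, tlE×2, tle×2
TtLlEe gametes: TLE×1, TLe×1, TlE×1, Tle×1, tLE×1, tLe×1, tlE×1, tle×1
ttLlEe×TtLlEe grid (8·8=64): TtLLEE=2 TtLLEe=4 TtLLee=2 TtLlEE=4 TtLlEe=8 TtLlee=4 TtllEE=2 TtllEe=4 Ttllee=2 ttLLEE=2 ttLLEe=4 ttLLee=2 ttLlEE=4 ttLlEe=8 ttLlee=4 ttllEE=2 ttllEe=4 ttllee=2
ttLLEE hits 2/64; gcd=2; 2÷2/64÷2 = 1/32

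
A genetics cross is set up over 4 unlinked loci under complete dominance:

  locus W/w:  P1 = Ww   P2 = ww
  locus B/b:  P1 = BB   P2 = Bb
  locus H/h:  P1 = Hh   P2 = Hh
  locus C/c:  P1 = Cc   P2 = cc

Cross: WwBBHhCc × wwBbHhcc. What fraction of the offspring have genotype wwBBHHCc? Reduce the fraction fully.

WwBBHhCc gametes: WBHC×2, WBHc×2, WBhC×2, WBhc×2, wBHC×2, wBHc×2, wBhC×2, wBhc×2
wwBbHhcc gametes: wBHc×4, wBhc×4, wbHc×4, wbhc×4
WwBBHhCc×wwBbHhcc grid (16·16=256): WwBBHHCc=8 WwBBHHcc=8 WwBBHhCc=16 WwBBHhcc=16 WwBBhhCc=8 WwBBhhcc=8 WwBbHHCc=8 WwBbHHcc=8 WwBbHhCc=16 WwBbHhcc=16 WwBbhhCc=8 WwBbhhcc=8 wwBBHHCc=8 wwBBHHcc=8 wwBBHhCc=16 wwBBHhcc=16 wwBBhhCc=8 wwBBhhcc=8 wwBbHHCc=8 wwBbHHcc=8 wwBbHhCc=16 wwBbHhcc=16 wwBbhhCc=8 wwBbhhcc=8
wwBBHHCc hits 8/256; gcd=8; 8÷8/256÷8 = 1/32

P(wwBBHHCc) = 1/32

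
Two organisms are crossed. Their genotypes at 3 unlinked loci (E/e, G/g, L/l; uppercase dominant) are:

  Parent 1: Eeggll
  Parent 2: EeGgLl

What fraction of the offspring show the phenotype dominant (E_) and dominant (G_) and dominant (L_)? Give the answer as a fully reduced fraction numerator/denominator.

P(E_ G_ L_) = 3/16

Eeggll gametes: Egl×4, egl×4
EeGgLl gametes: EGL×1, EGl×1, EgL×1, Egl×1, eGL×1, eGl×1, egL×1, egl×1
Eeggll×EeGgLl grid (8·8=64): EEGgLl=4 EEGgll=4 EEggLl=4 EEggll=4 EeGgLl=8 EeGgll=8 EeggLl=8 Eeggll=8 eeGgLl=4 eeGgll=4 eeggLl=4 eeggll=4
E_ G_ L_ hits 12/64; gcd=4; 12÷4/64÷4 = 3/16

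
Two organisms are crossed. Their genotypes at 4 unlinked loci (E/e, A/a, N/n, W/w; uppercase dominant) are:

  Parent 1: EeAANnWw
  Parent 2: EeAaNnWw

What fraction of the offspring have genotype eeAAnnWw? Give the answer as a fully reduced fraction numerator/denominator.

EeAANnWw gametes: EANW×2, EANw×2, EAnW×2, EAnw×2, eANW×2, eANw×2, eAnW×2, eAnw×2
EeAaNnWw gametes: EANW×1, EANw×1, EAnW×1, EAnw×1, EaNW×1, EaNw×1, EanW×1, Eanw×1, eANW×1, eANw×1, eAnW×1, eAnw×1, eaNW×1, eaNw×1, eanW×1, eanw×1
EeAANnWw×EeAaNnWw grid (16·16=256): EEAANNWW=2 EEAANNWw=4 EEAANNww=2 EEAANnWW=4 EEAANnWw=8 EEAANnww=4 EEAAnnWW=2 EEAAnnWw=4 EEAAnnww=2 EEAaNNWW=2 EEAaNNWw=4 EEAaNNww=2 EEAaNnWW=4 EEAaNnWw=8 EEAaNnww=4 EEAannWW=2 EEAannWw=4 EEAannww=2 EeAANNWW=4 EeAANNWw=8 EeAANNww=4 EeAANnWW=8 EeAANnWw=16 EeAANnww=8 EeAAnnWW=4 EeAAnnWw=8 EeAAnnww=4 EeAaNNWW=4 EeAaNNWw=8 EeAaNNww=4 EeAaNnWW=8 EeAaNnWw=16 EeAaNnww=8 EeAannWW=4 EeAannWw=8 EeAannww=4 eeAANNWW=2 eeAANNWw=4 eeAANNww=2 eeAANnWW=4 eeAANnWw=8 eeAANnww=4 eeAAnnWW=2 eeAAnnWw=4 eeAAnnww=2 eeAaNNWW=2 eeAaNNWw=4 eeAaNNww=2 eeAaNnWW=4 eeAaNnWw=8 eeAaNnww=4 eeAannWW=2 eeAannWw=4 eeAannww=2
eeAAnnWw hits 4/256; gcd=4; 4÷4/256÷4 = 1/64

P(eeAAnnWw) = 1/64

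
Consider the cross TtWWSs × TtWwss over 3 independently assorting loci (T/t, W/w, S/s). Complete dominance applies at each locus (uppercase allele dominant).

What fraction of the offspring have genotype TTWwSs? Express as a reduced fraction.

P(TTWwSs) = 1/16

TtWWSs gametes: TWS×2, TWs×2, tWS×2, tWs×2
TtWwss gametes: TWs×2, Tws×2, tWs×2, tws×2
TtWWSs×TtWwss grid (8·8=64): TTWWSs=4 TTWWss=4 TTWwSs=4 TTWwss=4 TtWWSs=8 TtWWss=8 TtWwSs=8 TtWwss=8 ttWWSs=4 ttWWss=4 ttWwSs=4 ttWwss=4
TTWwSs hits 4/64; gcd=4; 4÷4/64÷4 = 1/16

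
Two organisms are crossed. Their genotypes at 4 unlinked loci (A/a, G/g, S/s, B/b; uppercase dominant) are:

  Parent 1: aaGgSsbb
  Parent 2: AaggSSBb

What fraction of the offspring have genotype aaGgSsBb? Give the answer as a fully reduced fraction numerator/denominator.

P(aaGgSsBb) = 1/16

aaGgSsbb gametes: aGSb×4, aGsb×4, agSb×4, agsb×4
AaggSSBb gametes: AgSB×4, AgSb×4, agSB×4, agSb×4
aaGgSsbb×AaggSSBb grid (16·16=256): AaGgSSBb=16 AaGgSSbb=16 AaGgSsBb=16 AaGgSsbb=16 AaggSSBb=16 AaggSSbb=16 AaggSsBb=16 AaggSsbb=16 aaGgSSBb=16 aaGgSSbb=16 aaGgSsBb=16 aaGgSsbb=16 aaggSSBb=16 aaggSSbb=16 aaggSsBb=16 aaggSsbb=16
aaGgSsBb hits 16/256; gcd=16; 16÷16/256÷16 = 1/16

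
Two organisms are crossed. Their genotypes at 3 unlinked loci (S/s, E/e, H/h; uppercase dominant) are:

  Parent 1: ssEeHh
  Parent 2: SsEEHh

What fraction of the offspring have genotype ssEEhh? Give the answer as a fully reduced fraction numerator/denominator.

P(ssEEhh) = 1/16

ssEeHh gametes: sEH×2, sEh×2, seH×2, seh×2
SsEEHh gametes: SEH×2, SEh×2, sEH×2, sEh×2
ssEeHh×SsEEHh grid (8·8=64): SsEEHH=4 SsEEHh=8 SsEEhh=4 SsEeHH=4 SsEeHh=8 SsEehh=4 ssEEHH=4 ssEEHh=8 ssEEhh=4 ssEeHH=4 ssEeHh=8 ssEehh=4
ssEEhh hits 4/64; gcd=4; 4÷4/64÷4 = 1/16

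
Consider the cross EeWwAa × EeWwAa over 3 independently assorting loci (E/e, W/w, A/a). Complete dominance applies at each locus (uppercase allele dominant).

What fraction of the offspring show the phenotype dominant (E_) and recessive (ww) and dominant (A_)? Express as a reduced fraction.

EeWwAa gametes: EWA×1, EWa×1, EwA×1, Ewa×1, eWA×1, eWa×1, ewA×1, ewa×1
EeWwAa gametes: EWA×1, EWa×1, EwA×1, Ewa×1, eWA×1, eWa×1, ewA×1, ewa×1
EeWwAa×EeWwAa grid (8·8=64): EEWWAA=1 EEWWAa=2 EEWWaa=1 EEWwAA=2 EEWwAa=4 EEWwaa=2 EEwwAA=1 EEwwAa=2 EEwwaa=1 EeWWAA=2 EeWWAa=4 EeWWaa=2 EeWwAA=4 EeWwAa=8 EeWwaa=4 EewwAA=2 EewwAa=4 Eewwaa=2 eeWWAA=1 eeWWAa=2 eeWWaa=1 eeWwAA=2 eeWwAa=4 eeWwaa=2 eewwAA=1 eewwAa=2 eewwaa=1
E_ ww A_ hits 9/64; gcd=1; 9÷1/64÷1 = 9/64

P(E_ ww A_) = 9/64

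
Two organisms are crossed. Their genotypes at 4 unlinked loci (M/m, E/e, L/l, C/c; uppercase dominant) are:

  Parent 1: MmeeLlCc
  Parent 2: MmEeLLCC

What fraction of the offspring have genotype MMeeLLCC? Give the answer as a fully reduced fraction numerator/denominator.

MmeeLlCc gametes: MeLC×2, MeLc×2, MelC×2, Melc×2, meLC×2, meLc×2, melC×2, melc×2
MmEeLLCC gametes: MELC×4, MeLC×4, mELC×4, meLC×4
MmeeLlCc×MmEeLLCC grid (16·16=256): MMEeLLCC=8 MMEeLLCc=8 MMEeLlCC=8 MMEeLlCc=8 MMeeLLCC=8 MMeeLLCc=8 MMeeLlCC=8 MMeeLlCc=8 MmEeLLCC=16 MmEeLLCc=16 MmEeLlCC=16 MmEeLlCc=16 MmeeLLCC=16 MmeeLLCc=16 MmeeLlCC=16 MmeeLlCc=16 mmEeLLCC=8 mmEeLLCc=8 mmEeLlCC=8 mmEeLlCc=8 mmeeLLCC=8 mmeeLLCc=8 mmeeLlCC=8 mmeeLlCc=8
MMeeLLCC hits 8/256; gcd=8; 8÷8/256÷8 = 1/32

P(MMeeLLCC) = 1/32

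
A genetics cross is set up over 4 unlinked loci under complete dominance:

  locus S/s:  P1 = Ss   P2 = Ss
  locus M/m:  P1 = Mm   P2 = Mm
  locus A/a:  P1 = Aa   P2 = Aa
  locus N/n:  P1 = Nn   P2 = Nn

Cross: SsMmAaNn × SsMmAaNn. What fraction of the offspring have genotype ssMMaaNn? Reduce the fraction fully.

P(ssMMaaNn) = 1/128

SsMmAaNn gametes: SMAN×1, SMAn×1, SMaN×1, SMan×1, SmAN×1, SmAn×1, SmaN×1, Sman×1, sMAN×1, sMAn×1, sMaN×1, sMan×1, smAN×1, smAn×1, smaN×1, sman×1
SsMmAaNn gametes: SMAN×1, SMAn×1, SMaN×1, SMan×1, SmAN×1, SmAn×1, SmaN×1, Sman×1, sMAN×1, sMAn×1, sMaN×1, sMan×1, smAN×1, smAn×1, smaN×1, sman×1
SsMmAaNn×SsMmAaNn grid (16·16=256): SSMMAANN=1 SSMMAANn=2 SSMMAAnn=1 SSMMAaNN=2 SSMMAaNn=4 SSMMAann=2 SSMMaaNN=1 SSMMaaNn=2 SSMMaann=1 SSMmAANN=2 SSMmAANn=4 SSMmAAnn=2 SSMmAaNN=4 SSMmAaNn=8 SSMmAann=4 SSMmaaNN=2 SSMmaaNn=4 SSMmaann=2 SSmmAANN=1 SSmmAANn=2 SSmmAAnn=1 SSmmAaNN=2 SSmmAaNn=4 SSmmAann=2 SSmmaaNN=1 SSmmaaNn=2 SSmmaann=1 SsMMAANN=2 SsMMAANn=4 SsMMAAnn=2 SsMMAaNN=4 SsMMAaNn=8 SsMMAann=4 SsMMaaNN=2 SsMMaaNn=4 SsMMaann=2 SsMmAANN=4 SsMmAANn=8 SsMmAAnn=4 SsMmAaNN=8 SsMmAaNn=16 SsMmAann=8 SsMmaaNN=4 SsMmaaNn=8 SsMmaann=4 SsmmAANN=2 SsmmAANn=4 SsmmAAnn=2 SsmmAaNN=4 SsmmAaNn=8 SsmmAann=4 SsmmaaNN=2 SsmmaaNn=4 Ssmmaann=2 ssMMAANN=1 ssMMAANn=2 ssMMAAnn=1 ssMMAaNN=2 ssMMAaNn=4 ssMMAann=2 ssMMaaNN=1 ssMMaaNn=2 ssMMaann=1 ssMmAANN=2 ssMmAANn=4 ssMmAAnn=2 ssMmAaNN=4 ssMmAaNn=8 ssMmAann=4 ssMmaaNN=2 ssMmaaNn=4 ssMmaann=2 ssmmAANN=1 ssmmAANn=2 ssmmAAnn=1 ssmmAaNN=2 ssmmAaNn=4 ssmmAann=2 ssmmaaNN=1 ssmmaaNn=2 ssmmaann=1
ssMMaaNn hits 2/256; gcd=2; 2÷2/256÷2 = 1/128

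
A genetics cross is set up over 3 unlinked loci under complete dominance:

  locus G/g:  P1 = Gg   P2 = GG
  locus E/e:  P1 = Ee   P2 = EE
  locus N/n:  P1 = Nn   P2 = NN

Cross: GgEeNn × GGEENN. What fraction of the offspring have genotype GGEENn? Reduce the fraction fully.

P(GGEENn) = 1/8

GgEeNn gametes: GEN×1, GEn×1, GeN×1, Gen×1, gEN×1, gEn×1, geN×1, gen×1
GGEENN gametes: GEN×8
GgEeNn×GGEENN grid (8·8=64): GGEENN=8 GGEENn=8 GGEeNN=8 GGEeNn=8 GgEENN=8 GgEENn=8 GgEeNN=8 GgEeNn=8
GGEENn hits 8/64; gcd=8; 8÷8/64÷8 = 1/8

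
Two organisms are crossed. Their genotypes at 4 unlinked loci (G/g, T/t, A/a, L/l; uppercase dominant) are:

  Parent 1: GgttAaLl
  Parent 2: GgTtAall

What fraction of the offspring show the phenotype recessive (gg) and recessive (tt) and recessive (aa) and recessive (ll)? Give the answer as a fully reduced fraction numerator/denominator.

GgttAaLl gametes: GtAL×2, GtAl×2, GtaL×2, Gtal×2, gtAL×2, gtAl×2, gtaL×2, gtal×2
GgTtAall gametes: GTAl×2, GTal×2, GtAl×2, Gtal×2, gTAl×2, gTal×2, gtAl×2, gtal×2
GgttAaLl×GgTtAall grid (16·16=256): GGTtAALl=4 GGTtAAll=4 GGTtAaLl=8 GGTtAall=8 GGTtaaLl=4 GGTtaall=4 GGttAALl=4 GGttAAll=4 GGttAaLl=8 GGttAall=8 GGttaaLl=4 GGttaall=4 GgTtAALl=8 GgTtAAll=8 GgTtAaLl=16 GgTtAall=16 GgTtaaLl=8 GgTtaall=8 GgttAALl=8 GgttAAll=8 GgttAaLl=16 GgttAall=16 GgttaaLl=8 Ggttaall=8 ggTtAALl=4 ggTtAAll=4 ggTtAaLl=8 ggTtAall=8 ggTtaaLl=4 ggTtaall=4 ggttAALl=4 ggttAAll=4 ggttAaLl=8 ggttAall=8 ggttaaLl=4 ggttaall=4
gg tt aa ll hits 4/256; gcd=4; 4÷4/256÷4 = 1/64

P(gg tt aa ll) = 1/64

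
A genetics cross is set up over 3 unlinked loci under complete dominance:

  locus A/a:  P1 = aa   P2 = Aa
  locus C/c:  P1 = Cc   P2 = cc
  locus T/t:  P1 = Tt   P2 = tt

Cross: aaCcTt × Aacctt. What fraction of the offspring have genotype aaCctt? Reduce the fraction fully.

aaCcTt gametes: aCT×2, aCt×2, acT×2, act×2
Aacctt gametes: Act×4, act×4
aaCcTt×Aacctt grid (8·8=64): AaCcTt=8 AaCctt=8 AaccTt=8 Aacctt=8 aaCcTt=8 aaCctt=8 aaccTt=8 aacctt=8
aaCctt hits 8/64; gcd=8; 8÷8/64÷8 = 1/8

P(aaCctt) = 1/8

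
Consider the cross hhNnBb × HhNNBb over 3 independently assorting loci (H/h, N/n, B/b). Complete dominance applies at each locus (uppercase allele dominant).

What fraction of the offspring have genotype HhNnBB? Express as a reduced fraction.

hhNnBb gametes: hNB×2, hNb×2, hnB×2, hnb×2
HhNNBb gametes: HNB×2, HNb×2, hNB×2, hNb×2
hhNnBb×HhNNBb grid (8·8=64): HhNNBB=4 HhNNBb=8 HhNNbb=4 HhNnBB=4 HhNnBb=8 HhNnbb=4 hhNNBB=4 hhNNBb=8 hhNNbb=4 hhNnBB=4 hhNnBb=8 hhNnbb=4
HhNnBB hits 4/64; gcd=4; 4÷4/64÷4 = 1/16

P(HhNnBB) = 1/16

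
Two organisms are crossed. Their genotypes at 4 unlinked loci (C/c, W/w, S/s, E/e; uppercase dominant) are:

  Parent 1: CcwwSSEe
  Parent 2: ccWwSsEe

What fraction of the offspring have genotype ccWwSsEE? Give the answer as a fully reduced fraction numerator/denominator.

P(ccWwSsEE) = 1/32

CcwwSSEe gametes: CwSE×4, CwSe×4, cwSE×4, cwSe×4
ccWwSsEe gametes: cWSE×2, cWSe×2, cWsE×2, cWse×2, cwSE×2, cwSe×2, cwsE×2, cwse×2
CcwwSSEe×ccWwSsEe grid (16·16=256): CcWwSSEE=8 CcWwSSEe=16 CcWwSSee=8 CcWwSsEE=8 CcWwSsEe=16 CcWwSsee=8 CcwwSSEE=8 CcwwSSEe=16 CcwwSSee=8 CcwwSsEE=8 CcwwSsEe=16 CcwwSsee=8 ccWwSSEE=8 ccWwSSEe=16 ccWwSSee=8 ccWwSsEE=8 ccWwSsEe=16 ccWwSsee=8 ccwwSSEE=8 ccwwSSEe=16 ccwwSSee=8 ccwwSsEE=8 ccwwSsEe=16 ccwwSsee=8
ccWwSsEE hits 8/256; gcd=8; 8÷8/256÷8 = 1/32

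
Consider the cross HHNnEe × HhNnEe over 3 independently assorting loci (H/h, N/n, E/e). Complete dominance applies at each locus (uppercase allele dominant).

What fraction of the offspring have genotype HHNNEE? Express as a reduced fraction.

HHNnEe gametes: HNE×2, HNe×2, HnE×2, Hne×2
HhNnEe gametes: HNE×1, HNe×1, HnE×1, Hne×1, hNE×1, hNe×1, hnE×1, hne×1
HHNnEe×HhNnEe grid (8·8=64): HHNNEE=2 HHNNEe=4 HHNNee=2 HHNnEE=4 HHNnEe=8 HHNnee=4 HHnnEE=2 HHnnEe=4 HHnnee=2 HhNNEE=2 HhNNEe=4 HhNNee=2 HhNnEE=4 HhNnEe=8 HhNnee=4 HhnnEE=2 HhnnEe=4 Hhnnee=2
HHNNEE hits 2/64; gcd=2; 2÷2/64÷2 = 1/32

P(HHNNEE) = 1/32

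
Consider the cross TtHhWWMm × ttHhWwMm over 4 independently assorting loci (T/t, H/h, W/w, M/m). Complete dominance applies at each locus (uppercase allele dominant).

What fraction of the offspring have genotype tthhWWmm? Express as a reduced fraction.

TtHhWWMm gametes: THWM×2, THWm×2, ThWM×2, ThWm×2, tHWM×2, tHWm×2, thWM×2, thWm×2
ttHhWwMm gametes: tHWM×2, tHWm×2, tHwM×2, tHwm×2, thWM×2, thWm×2, thwM×2, thwm×2
TtHhWWMm×ttHhWwMm grid (16·16=256): TtHHWWMM=4 TtHHWWMm=8 TtHHWWmm=4 TtHHWwMM=4 TtHHWwMm=8 TtHHWwmm=4 TtHhWWMM=8 TtHhWWMm=16 TtHhWWmm=8 TtHhWwMM=8 TtHhWwMm=16 TtHhWwmm=8 TthhWWMM=4 TthhWWMm=8 TthhWWmm=4 TthhWwMM=4 TthhWwMm=8 TthhWwmm=4 ttHHWWMM=4 ttHHWWMm=8 ttHHWWmm=4 ttHHWwMM=4 ttHHWwMm=8 ttHHWwmm=4 ttHhWWMM=8 ttHhWWMm=16 ttHhWWmm=8 ttHhWwMM=8 ttHhWwMm=16 ttHhWwmm=8 tthhWWMM=4 tthhWWMm=8 tthhWWmm=4 tthhWwMM=4 tthhWwMm=8 tthhWwmm=4
tthhWWmm hits 4/256; gcd=4; 4÷4/256÷4 = 1/64

P(tthhWWmm) = 1/64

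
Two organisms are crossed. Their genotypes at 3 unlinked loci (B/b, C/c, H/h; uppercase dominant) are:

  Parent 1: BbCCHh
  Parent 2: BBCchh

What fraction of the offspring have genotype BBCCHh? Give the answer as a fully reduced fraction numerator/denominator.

P(BBCCHh) = 1/8

BbCCHh gametes: BCH×2, BCh×2, bCH×2, bCh×2
BBCchh gametes: BCh×4, Bch×4
BbCCHh×BBCchh grid (8·8=64): BBCCHh=8 BBCChh=8 BBCcHh=8 BBCchh=8 BbCCHh=8 BbCChh=8 BbCcHh=8 BbCchh=8
BBCCHh hits 8/64; gcd=8; 8÷8/64÷8 = 1/8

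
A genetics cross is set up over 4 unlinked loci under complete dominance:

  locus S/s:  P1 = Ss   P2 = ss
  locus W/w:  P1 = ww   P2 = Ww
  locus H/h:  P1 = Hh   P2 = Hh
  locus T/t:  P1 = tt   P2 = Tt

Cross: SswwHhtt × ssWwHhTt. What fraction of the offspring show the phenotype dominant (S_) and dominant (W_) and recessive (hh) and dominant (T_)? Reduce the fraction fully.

P(S_ W_ hh T_) = 1/32

SswwHhtt gametes: SwHt×4, Swht×4, swHt×4, swht×4
ssWwHhTt gametes: sWHT×2, sWHt×2, sWhT×2, sWht×2, swHT×2, swHt×2, swhT×2, swht×2
SswwHhtt×ssWwHhTt grid (16·16=256): SsWwHHTt=8 SsWwHHtt=8 SsWwHhTt=16 SsWwHhtt=16 SsWwhhTt=8 SsWwhhtt=8 SswwHHTt=8 SswwHHtt=8 SswwHhTt=16 SswwHhtt=16 SswwhhTt=8 Sswwhhtt=8 ssWwHHTt=8 ssWwHHtt=8 ssWwHhTt=16 ssWwHhtt=16 ssWwhhTt=8 ssWwhhtt=8 sswwHHTt=8 sswwHHtt=8 sswwHhTt=16 sswwHhtt=16 sswwhhTt=8 sswwhhtt=8
S_ W_ hh T_ hits 8/256; gcd=8; 8÷8/256÷8 = 1/32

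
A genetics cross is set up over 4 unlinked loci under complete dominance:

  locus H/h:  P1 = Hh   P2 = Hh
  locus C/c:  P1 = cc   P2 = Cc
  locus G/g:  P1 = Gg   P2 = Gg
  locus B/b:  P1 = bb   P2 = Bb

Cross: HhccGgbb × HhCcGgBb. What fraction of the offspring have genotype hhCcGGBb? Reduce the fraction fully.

HhccGgbb gametes: HcGb×4, Hcgb×4, hcGb×4, hcgb×4
HhCcGgBb gametes: HCGB×1, HCGb×1, HCgB×1, HCgb×1, HcGB×1, HcGb×1, HcgB×1, Hcgb×1, hCGB×1, hCGb×1, hCgB×1, hCgb×1, hcGB×1, hcGb×1, hcgB×1, hcgb×1
HhccGgbb×HhCcGgBb grid (16·16=256): HHCcGGBb=4 HHCcGGbb=4 HHCcGgBb=8 HHCcGgbb=8 HHCcggBb=4 HHCcggbb=4 HHccGGBb=4 HHccGGbb=4 HHccGgBb=8 HHccGgbb=8 HHccggBb=4 HHccggbb=4 HhCcGGBb=8 HhCcGGbb=8 HhCcGgBb=16 HhCcGgbb=16 HhCcggBb=8 HhCcggbb=8 HhccGGBb=8 HhccGGbb=8 HhccGgBb=16 HhccGgbb=16 HhccggBb=8 Hhccggbb=8 hhCcGGBb=4 hhCcGGbb=4 hhCcGgBb=8 hhCcGgbb=8 hhCcggBb=4 hhCcggbb=4 hhccGGBb=4 hhccGGbb=4 hhccGgBb=8 hhccGgbb=8 hhccggBb=4 hhccggbb=4
hhCcGGBb hits 4/256; gcd=4; 4÷4/256÷4 = 1/64

P(hhCcGGBb) = 1/64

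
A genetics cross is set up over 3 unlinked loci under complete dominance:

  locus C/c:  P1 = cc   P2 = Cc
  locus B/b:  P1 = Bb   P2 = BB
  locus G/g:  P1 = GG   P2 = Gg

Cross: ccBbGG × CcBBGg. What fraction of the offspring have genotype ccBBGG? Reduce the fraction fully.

P(ccBBGG) = 1/8

ccBbGG gametes: cBG×4, cbG×4
CcBBGg gametes: CBG×2, CBg×2, cBG×2, cBg×2
ccBbGG×CcBBGg grid (8·8=64): CcBBGG=8 CcBBGg=8 CcBbGG=8 CcBbGg=8 ccBBGG=8 ccBBGg=8 ccBbGG=8 ccBbGg=8
ccBBGG hits 8/64; gcd=8; 8÷8/64÷8 = 1/8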